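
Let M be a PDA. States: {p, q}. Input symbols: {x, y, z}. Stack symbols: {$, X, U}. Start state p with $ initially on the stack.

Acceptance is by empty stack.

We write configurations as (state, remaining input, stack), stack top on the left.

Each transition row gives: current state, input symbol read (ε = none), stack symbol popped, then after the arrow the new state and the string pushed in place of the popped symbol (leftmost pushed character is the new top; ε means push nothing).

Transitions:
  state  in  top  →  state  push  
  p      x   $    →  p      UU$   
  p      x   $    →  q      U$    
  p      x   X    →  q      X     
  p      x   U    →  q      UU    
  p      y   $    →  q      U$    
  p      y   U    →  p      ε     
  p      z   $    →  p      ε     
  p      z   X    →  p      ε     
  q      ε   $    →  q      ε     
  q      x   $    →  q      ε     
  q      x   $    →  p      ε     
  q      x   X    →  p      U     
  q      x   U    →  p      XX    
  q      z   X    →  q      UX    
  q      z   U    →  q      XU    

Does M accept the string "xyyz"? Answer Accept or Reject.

Accept

One accepting computation: (p, xyyz, $) ⊢ (p, yyz, UU$) ⊢ (p, yz, U$) ⊢ (p, z, $) ⊢ (p, ε, ε)
All input consumed and the stack is empty.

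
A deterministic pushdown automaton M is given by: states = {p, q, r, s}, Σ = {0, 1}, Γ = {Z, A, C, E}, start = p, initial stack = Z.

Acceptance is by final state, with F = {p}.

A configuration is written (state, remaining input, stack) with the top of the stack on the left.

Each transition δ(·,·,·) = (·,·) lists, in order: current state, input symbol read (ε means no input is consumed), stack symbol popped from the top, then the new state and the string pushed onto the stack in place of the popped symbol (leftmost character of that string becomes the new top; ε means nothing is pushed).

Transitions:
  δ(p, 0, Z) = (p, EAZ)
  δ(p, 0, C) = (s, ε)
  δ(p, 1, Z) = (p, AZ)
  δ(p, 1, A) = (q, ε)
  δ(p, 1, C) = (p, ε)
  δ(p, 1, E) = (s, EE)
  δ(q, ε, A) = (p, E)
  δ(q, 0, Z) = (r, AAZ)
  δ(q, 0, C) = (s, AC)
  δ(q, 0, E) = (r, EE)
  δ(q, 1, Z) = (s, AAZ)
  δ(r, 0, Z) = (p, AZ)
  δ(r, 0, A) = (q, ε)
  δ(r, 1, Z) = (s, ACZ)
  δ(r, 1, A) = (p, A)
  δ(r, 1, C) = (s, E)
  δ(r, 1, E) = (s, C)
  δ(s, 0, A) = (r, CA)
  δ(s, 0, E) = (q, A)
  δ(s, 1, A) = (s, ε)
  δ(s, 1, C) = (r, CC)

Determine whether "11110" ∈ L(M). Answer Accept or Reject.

Reject

(p, 11110, Z)
  read 1, top Z: go to p, push AZ → (p, 1110, AZ)
  read 1, top A: go to q, push ε → (q, 110, Z)
  read 1, top Z: go to s, push AAZ → (s, 10, AAZ)
  read 1, top A: go to s, push ε → (s, 0, AZ)
  read 0, top A: go to r, push CA → (r, ε, CAZ)
All input consumed; state r ∉ F and no further ε-move applies.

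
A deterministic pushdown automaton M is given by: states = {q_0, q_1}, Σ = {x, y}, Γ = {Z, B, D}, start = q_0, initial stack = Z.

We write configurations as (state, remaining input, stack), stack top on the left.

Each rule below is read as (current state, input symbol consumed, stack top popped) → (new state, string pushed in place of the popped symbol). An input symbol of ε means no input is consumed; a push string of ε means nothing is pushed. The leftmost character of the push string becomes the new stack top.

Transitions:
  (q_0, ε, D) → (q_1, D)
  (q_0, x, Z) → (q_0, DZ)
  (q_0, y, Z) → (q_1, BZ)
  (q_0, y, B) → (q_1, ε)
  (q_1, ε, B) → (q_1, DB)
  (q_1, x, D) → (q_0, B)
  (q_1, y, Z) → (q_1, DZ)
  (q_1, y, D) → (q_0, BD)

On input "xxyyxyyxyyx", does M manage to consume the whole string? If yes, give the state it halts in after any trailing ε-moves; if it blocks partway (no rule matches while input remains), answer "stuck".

(q_0, xxyyxyyxyyx, Z)
  read x, top Z: go to q_0, push DZ → (q_0, xyyxyyxyyx, DZ)
  ε-move, top D: go to q_1, push D → (q_1, xyyxyyxyyx, DZ)
  read x, top D: go to q_0, push B → (q_0, yyxyyxyyx, BZ)
  read y, top B: go to q_1, push ε → (q_1, yxyyxyyx, Z)
  read y, top Z: go to q_1, push DZ → (q_1, xyyxyyx, DZ)
  read x, top D: go to q_0, push B → (q_0, yyxyyx, BZ)
  read y, top B: go to q_1, push ε → (q_1, yxyyx, Z)
  read y, top Z: go to q_1, push DZ → (q_1, xyyx, DZ)
  read x, top D: go to q_0, push B → (q_0, yyx, BZ)
  read y, top B: go to q_1, push ε → (q_1, yx, Z)
  read y, top Z: go to q_1, push DZ → (q_1, x, DZ)
  read x, top D: go to q_0, push B → (q_0, ε, BZ)
All input consumed; M is in state q_0.

q_0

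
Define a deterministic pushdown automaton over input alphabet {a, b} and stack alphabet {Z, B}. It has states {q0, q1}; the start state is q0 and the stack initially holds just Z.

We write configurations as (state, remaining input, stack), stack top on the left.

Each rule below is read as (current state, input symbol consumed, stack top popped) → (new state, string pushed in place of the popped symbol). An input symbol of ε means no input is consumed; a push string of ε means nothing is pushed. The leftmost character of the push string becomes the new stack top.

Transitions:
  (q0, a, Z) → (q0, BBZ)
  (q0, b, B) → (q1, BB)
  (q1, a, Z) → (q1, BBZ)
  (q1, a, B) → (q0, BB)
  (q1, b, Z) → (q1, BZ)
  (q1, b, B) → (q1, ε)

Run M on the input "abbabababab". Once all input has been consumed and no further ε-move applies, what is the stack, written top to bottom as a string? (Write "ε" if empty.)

(q0, abbabababab, Z)
  read a, top Z: go to q0, push BBZ → (q0, bbabababab, BBZ)
  read b, top B: go to q1, push BB → (q1, babababab, BBBZ)
  read b, top B: go to q1, push ε → (q1, abababab, BBZ)
  read a, top B: go to q0, push BB → (q0, bababab, BBBZ)
  read b, top B: go to q1, push BB → (q1, ababab, BBBBZ)
  read a, top B: go to q0, push BB → (q0, babab, BBBBBZ)
  read b, top B: go to q1, push BB → (q1, abab, BBBBBBZ)
  read a, top B: go to q0, push BB → (q0, bab, BBBBBBBZ)
  read b, top B: go to q1, push BB → (q1, ab, BBBBBBBBZ)
  read a, top B: go to q0, push BB → (q0, b, BBBBBBBBBZ)
  read b, top B: go to q1, push BB → (q1, ε, BBBBBBBBBBZ)
All input consumed in state q1 with stack BBBBBBBBBBZ.

BBBBBBBBBBZ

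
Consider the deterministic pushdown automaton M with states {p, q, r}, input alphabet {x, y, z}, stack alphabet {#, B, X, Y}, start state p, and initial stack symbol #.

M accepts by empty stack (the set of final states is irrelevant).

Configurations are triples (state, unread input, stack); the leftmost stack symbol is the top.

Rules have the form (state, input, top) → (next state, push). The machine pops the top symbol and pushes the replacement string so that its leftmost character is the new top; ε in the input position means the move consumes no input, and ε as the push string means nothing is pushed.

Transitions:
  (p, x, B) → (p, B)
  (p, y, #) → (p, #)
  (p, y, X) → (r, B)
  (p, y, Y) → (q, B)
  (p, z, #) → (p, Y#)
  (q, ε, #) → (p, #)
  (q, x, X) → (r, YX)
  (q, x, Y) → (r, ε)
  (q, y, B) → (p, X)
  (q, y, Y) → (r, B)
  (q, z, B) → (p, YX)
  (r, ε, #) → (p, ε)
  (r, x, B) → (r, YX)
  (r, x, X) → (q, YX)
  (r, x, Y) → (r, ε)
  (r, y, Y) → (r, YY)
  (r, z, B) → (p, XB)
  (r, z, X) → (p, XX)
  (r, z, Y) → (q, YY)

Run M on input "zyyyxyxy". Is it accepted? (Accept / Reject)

Reject

(p, zyyyxyxy, #)
  read z, top #: go to p, push Y# → (p, yyyxyxy, Y#)
  read y, top Y: go to q, push B → (q, yyxyxy, B#)
  read y, top B: go to p, push X → (p, yxyxy, X#)
  read y, top X: go to r, push B → (r, xyxy, B#)
  read x, top B: go to r, push YX → (r, yxy, YX#)
  read y, top Y: go to r, push YY → (r, xy, YYX#)
  read x, top Y: go to r, push ε → (r, y, YX#)
  read y, top Y: go to r, push YY → (r, ε, YYX#)
All input consumed; stack is YYX#, not empty, and no further ε-move applies.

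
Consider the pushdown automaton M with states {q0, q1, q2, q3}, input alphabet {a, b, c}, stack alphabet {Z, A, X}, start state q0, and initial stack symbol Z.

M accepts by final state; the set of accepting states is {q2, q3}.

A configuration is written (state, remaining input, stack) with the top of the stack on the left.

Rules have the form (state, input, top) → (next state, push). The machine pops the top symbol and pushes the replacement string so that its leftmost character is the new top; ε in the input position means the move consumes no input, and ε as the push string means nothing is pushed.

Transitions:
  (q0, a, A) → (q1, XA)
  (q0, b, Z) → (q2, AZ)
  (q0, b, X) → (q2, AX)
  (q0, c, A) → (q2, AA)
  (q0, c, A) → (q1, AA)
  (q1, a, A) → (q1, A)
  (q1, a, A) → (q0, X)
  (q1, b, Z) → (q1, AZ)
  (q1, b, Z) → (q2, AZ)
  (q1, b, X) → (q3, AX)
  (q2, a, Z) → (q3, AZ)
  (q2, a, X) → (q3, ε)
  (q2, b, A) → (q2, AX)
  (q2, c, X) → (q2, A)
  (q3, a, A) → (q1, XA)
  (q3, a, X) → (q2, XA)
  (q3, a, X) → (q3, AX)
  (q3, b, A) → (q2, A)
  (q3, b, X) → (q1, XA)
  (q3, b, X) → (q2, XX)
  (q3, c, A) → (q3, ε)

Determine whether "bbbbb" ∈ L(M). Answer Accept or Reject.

Accept

One accepting computation: (q0, bbbbb, Z) ⊢ (q2, bbbb, AZ) ⊢ (q2, bbb, AXZ) ⊢ (q2, bb, AXXZ) ⊢ (q2, b, AXXXZ) ⊢ (q2, ε, AXXXXZ)
All input consumed and state q2 ∈ F.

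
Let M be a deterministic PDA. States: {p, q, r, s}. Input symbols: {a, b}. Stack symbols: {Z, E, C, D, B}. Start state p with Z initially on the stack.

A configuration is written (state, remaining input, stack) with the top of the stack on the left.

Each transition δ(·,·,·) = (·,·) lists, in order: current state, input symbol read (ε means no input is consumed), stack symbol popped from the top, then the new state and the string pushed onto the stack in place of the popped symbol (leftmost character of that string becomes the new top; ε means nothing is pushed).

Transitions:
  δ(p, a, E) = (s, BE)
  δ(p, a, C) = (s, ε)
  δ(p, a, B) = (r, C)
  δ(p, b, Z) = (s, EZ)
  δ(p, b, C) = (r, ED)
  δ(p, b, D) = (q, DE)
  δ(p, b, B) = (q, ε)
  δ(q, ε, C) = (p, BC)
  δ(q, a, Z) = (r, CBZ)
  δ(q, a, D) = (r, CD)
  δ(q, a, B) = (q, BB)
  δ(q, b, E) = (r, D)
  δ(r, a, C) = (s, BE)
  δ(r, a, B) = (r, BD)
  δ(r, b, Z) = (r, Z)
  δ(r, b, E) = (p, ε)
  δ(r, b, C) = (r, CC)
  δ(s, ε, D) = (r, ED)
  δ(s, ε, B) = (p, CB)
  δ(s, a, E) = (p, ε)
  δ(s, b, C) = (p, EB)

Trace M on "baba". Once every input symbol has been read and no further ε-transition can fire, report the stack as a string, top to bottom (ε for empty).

Z

(p, baba, Z)
  read b, top Z: go to s, push EZ → (s, aba, EZ)
  read a, top E: go to p, push ε → (p, ba, Z)
  read b, top Z: go to s, push EZ → (s, a, EZ)
  read a, top E: go to p, push ε → (p, ε, Z)
All input consumed in state p with stack Z.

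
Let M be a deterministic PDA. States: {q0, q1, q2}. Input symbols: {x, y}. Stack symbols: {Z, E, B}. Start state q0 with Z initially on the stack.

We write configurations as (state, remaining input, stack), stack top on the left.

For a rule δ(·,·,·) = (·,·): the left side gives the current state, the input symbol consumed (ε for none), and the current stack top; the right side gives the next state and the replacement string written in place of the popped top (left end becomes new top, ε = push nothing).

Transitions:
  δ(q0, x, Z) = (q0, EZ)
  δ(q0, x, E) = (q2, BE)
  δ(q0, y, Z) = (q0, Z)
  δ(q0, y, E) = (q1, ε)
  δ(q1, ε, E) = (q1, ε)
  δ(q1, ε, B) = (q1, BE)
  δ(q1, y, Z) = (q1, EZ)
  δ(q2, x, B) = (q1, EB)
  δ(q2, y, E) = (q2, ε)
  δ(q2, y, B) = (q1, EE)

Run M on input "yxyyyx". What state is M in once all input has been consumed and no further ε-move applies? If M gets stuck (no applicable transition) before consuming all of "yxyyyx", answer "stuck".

(q0, yxyyyx, Z)
  read y, top Z: go to q0, push Z → (q0, xyyyx, Z)
  read x, top Z: go to q0, push EZ → (q0, yyyx, EZ)
  read y, top E: go to q1, push ε → (q1, yyx, Z)
  read y, top Z: go to q1, push EZ → (q1, yx, EZ)
  ε-move, top E: go to q1, push ε → (q1, yx, Z)
  read y, top Z: go to q1, push EZ → (q1, x, EZ)
  ε-move, top E: go to q1, push ε → (q1, x, Z)
No transition for (q1, x, top Z); M blocks with input x remaining.

stuck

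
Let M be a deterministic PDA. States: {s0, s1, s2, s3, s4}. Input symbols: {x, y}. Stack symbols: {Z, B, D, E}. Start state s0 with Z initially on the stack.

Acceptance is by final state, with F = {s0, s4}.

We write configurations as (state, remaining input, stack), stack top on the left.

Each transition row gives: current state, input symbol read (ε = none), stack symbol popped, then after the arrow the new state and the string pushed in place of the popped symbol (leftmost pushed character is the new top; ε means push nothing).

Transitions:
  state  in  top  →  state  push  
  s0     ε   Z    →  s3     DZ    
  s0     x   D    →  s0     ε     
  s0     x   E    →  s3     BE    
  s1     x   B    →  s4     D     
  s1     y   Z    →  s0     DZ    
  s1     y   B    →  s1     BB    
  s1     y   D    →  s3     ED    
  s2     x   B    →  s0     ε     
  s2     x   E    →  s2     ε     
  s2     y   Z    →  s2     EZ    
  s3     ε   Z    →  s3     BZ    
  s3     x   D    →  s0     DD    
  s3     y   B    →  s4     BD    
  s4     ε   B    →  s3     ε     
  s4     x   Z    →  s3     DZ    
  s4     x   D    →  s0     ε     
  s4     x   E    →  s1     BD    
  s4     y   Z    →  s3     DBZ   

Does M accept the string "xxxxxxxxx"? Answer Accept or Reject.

(s0, xxxxxxxxx, Z)
  ε-move, top Z: go to s3, push DZ → (s3, xxxxxxxxx, DZ)
  read x, top D: go to s0, push DD → (s0, xxxxxxxx, DDZ)
  read x, top D: go to s0, push ε → (s0, xxxxxxx, DZ)
  read x, top D: go to s0, push ε → (s0, xxxxxx, Z)
  ε-move, top Z: go to s3, push DZ → (s3, xxxxxx, DZ)
  read x, top D: go to s0, push DD → (s0, xxxxx, DDZ)
  read x, top D: go to s0, push ε → (s0, xxxx, DZ)
  read x, top D: go to s0, push ε → (s0, xxx, Z)
  ε-move, top Z: go to s3, push DZ → (s3, xxx, DZ)
  read x, top D: go to s0, push DD → (s0, xx, DDZ)
  read x, top D: go to s0, push ε → (s0, x, DZ)
  read x, top D: go to s0, push ε → (s0, ε, Z)
All input consumed; state s0 ∈ F.

Accept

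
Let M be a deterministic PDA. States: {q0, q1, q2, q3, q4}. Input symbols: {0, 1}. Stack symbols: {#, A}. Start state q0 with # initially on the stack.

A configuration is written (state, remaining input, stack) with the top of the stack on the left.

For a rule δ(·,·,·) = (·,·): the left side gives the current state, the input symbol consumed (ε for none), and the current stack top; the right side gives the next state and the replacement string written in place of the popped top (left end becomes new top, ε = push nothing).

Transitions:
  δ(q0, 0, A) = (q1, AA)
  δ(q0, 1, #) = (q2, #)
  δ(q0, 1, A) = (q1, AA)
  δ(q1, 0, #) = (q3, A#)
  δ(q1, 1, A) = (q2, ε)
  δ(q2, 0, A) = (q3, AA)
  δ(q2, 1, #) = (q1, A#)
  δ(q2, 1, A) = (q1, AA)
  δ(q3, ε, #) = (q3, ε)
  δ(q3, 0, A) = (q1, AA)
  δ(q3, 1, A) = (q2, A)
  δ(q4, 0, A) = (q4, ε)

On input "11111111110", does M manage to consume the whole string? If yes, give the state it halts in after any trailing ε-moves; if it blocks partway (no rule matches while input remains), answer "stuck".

stuck

(q0, 11111111110, #)
  read 1, top #: go to q2, push # → (q2, 1111111110, #)
  read 1, top #: go to q1, push A# → (q1, 111111110, A#)
  read 1, top A: go to q2, push ε → (q2, 11111110, #)
  read 1, top #: go to q1, push A# → (q1, 1111110, A#)
  read 1, top A: go to q2, push ε → (q2, 111110, #)
  read 1, top #: go to q1, push A# → (q1, 11110, A#)
  read 1, top A: go to q2, push ε → (q2, 1110, #)
  read 1, top #: go to q1, push A# → (q1, 110, A#)
  read 1, top A: go to q2, push ε → (q2, 10, #)
  read 1, top #: go to q1, push A# → (q1, 0, A#)
No transition for (q1, 0, top A); M blocks with input 0 remaining.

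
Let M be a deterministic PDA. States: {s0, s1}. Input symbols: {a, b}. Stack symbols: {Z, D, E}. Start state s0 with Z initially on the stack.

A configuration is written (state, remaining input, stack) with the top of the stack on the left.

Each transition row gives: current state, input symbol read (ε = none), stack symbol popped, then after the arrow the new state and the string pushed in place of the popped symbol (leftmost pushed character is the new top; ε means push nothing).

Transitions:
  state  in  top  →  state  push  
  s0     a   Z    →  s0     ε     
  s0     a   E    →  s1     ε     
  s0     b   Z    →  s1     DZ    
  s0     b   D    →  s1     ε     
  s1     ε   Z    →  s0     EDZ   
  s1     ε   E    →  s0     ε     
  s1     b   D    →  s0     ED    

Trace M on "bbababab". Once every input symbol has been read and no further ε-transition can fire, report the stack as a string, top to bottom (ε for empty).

(s0, bbababab, Z) ⊢ (s1, bababab, DZ) ⊢ (s0, ababab, EDZ) ⊢ (s1, babab, DZ) ⊢ (s0, abab, EDZ) ⊢ (s1, bab, DZ) ⊢ (s0, ab, EDZ) ⊢ (s1, b, DZ) ⊢ (s0, ε, EDZ)
All input consumed in state s0 with stack EDZ.

EDZ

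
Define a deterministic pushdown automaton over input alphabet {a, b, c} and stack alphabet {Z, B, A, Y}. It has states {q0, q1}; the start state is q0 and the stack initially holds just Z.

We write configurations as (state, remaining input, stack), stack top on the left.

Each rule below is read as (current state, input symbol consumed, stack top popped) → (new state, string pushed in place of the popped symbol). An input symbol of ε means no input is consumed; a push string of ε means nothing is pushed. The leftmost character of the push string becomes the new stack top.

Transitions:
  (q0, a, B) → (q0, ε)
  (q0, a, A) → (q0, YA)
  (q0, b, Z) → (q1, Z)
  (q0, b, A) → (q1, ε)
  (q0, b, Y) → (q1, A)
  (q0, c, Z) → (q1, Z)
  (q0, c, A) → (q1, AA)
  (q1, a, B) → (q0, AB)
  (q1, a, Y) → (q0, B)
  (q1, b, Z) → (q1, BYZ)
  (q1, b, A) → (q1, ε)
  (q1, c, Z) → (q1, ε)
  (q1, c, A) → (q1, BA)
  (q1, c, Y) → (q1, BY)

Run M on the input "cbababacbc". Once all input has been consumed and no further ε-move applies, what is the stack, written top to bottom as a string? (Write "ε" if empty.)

BABYZ

(q0, cbababacbc, Z)
  read c, top Z: go to q1, push Z → (q1, bababacbc, Z)
  read b, top Z: go to q1, push BYZ → (q1, ababacbc, BYZ)
  read a, top B: go to q0, push AB → (q0, babacbc, ABYZ)
  read b, top A: go to q1, push ε → (q1, abacbc, BYZ)
  read a, top B: go to q0, push AB → (q0, bacbc, ABYZ)
  read b, top A: go to q1, push ε → (q1, acbc, BYZ)
  read a, top B: go to q0, push AB → (q0, cbc, ABYZ)
  read c, top A: go to q1, push AA → (q1, bc, AABYZ)
  read b, top A: go to q1, push ε → (q1, c, ABYZ)
  read c, top A: go to q1, push BA → (q1, ε, BABYZ)
All input consumed in state q1 with stack BABYZ.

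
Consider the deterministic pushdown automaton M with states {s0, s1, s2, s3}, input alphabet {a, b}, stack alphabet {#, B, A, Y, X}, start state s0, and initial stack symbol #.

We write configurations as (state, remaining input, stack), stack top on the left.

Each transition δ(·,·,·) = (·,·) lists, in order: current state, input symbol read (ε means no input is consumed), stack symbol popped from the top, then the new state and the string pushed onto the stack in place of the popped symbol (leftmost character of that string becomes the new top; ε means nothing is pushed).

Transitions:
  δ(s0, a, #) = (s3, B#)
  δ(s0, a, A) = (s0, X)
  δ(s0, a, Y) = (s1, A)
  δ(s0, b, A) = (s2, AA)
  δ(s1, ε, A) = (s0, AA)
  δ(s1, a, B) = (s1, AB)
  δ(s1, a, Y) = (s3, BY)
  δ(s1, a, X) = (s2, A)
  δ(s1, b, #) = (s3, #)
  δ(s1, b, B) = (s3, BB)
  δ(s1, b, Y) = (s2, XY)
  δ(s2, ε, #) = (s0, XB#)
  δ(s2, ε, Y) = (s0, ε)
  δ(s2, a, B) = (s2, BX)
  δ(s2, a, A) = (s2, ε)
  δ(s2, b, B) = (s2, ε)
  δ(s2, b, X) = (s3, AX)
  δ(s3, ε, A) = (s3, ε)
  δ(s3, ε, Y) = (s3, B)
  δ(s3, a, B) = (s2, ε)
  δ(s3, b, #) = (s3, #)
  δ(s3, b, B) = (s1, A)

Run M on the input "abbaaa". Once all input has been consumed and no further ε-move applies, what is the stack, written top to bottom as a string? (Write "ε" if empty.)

(s0, abbaaa, #) ⊢ (s3, bbaaa, B#) ⊢ (s1, baaa, A#) ⊢ (s0, baaa, AA#) ⊢ (s2, aaa, AAA#) ⊢ (s2, aa, AA#) ⊢ (s2, a, A#) ⊢ (s2, ε, #) ⊢ (s0, ε, XB#)
All input consumed in state s0 with stack XB#.

XB#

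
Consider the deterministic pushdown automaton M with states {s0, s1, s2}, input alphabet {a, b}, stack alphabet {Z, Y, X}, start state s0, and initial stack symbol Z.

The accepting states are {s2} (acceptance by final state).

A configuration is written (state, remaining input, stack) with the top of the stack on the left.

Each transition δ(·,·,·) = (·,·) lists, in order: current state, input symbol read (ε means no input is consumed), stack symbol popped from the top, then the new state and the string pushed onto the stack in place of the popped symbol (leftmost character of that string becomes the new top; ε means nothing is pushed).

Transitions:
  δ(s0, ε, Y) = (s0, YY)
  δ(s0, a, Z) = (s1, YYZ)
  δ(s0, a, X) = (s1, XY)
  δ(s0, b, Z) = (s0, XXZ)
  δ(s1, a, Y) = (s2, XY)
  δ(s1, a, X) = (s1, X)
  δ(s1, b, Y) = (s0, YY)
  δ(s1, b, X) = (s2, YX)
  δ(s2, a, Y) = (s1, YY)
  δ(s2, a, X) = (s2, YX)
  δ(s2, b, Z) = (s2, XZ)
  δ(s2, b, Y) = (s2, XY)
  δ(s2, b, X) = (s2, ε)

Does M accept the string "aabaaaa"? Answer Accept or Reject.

(s0, aabaaaa, Z)
  read a, top Z: go to s1, push YYZ → (s1, abaaaa, YYZ)
  read a, top Y: go to s2, push XY → (s2, baaaa, XYYZ)
  read b, top X: go to s2, push ε → (s2, aaaa, YYZ)
  read a, top Y: go to s1, push YY → (s1, aaa, YYYZ)
  read a, top Y: go to s2, push XY → (s2, aa, XYYYZ)
  read a, top X: go to s2, push YX → (s2, a, YXYYYZ)
  read a, top Y: go to s1, push YY → (s1, ε, YYXYYYZ)
All input consumed; state s1 ∉ F and no further ε-move applies.

Reject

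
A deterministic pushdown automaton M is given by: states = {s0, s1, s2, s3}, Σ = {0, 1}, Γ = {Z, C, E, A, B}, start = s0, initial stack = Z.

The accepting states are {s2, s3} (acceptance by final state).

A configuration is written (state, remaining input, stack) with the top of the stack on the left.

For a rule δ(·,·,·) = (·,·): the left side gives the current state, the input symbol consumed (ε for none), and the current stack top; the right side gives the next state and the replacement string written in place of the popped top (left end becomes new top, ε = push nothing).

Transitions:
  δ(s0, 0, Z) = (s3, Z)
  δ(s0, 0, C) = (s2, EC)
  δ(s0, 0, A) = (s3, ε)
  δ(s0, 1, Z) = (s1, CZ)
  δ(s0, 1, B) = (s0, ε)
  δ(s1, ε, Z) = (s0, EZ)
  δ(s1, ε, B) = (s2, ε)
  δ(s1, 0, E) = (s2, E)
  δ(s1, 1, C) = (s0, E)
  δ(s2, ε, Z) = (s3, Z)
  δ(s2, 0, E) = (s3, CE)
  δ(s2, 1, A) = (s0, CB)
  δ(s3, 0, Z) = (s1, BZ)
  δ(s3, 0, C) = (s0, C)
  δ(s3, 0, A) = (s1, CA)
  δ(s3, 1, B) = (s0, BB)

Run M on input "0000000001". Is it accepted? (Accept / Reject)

(s0, 0000000001, Z)
  read 0, top Z: go to s3, push Z → (s3, 000000001, Z)
  read 0, top Z: go to s1, push BZ → (s1, 00000001, BZ)
  ε-move, top B: go to s2, push ε → (s2, 00000001, Z)
  ε-move, top Z: go to s3, push Z → (s3, 00000001, Z)
  read 0, top Z: go to s1, push BZ → (s1, 0000001, BZ)
  ε-move, top B: go to s2, push ε → (s2, 0000001, Z)
  ε-move, top Z: go to s3, push Z → (s3, 0000001, Z)
  read 0, top Z: go to s1, push BZ → (s1, 000001, BZ)
  ε-move, top B: go to s2, push ε → (s2, 000001, Z)
  ε-move, top Z: go to s3, push Z → (s3, 000001, Z)
  read 0, top Z: go to s1, push BZ → (s1, 00001, BZ)
  ε-move, top B: go to s2, push ε → (s2, 00001, Z)
  ε-move, top Z: go to s3, push Z → (s3, 00001, Z)
  read 0, top Z: go to s1, push BZ → (s1, 0001, BZ)
  ε-move, top B: go to s2, push ε → (s2, 0001, Z)
  ε-move, top Z: go to s3, push Z → (s3, 0001, Z)
  read 0, top Z: go to s1, push BZ → (s1, 001, BZ)
  ε-move, top B: go to s2, push ε → (s2, 001, Z)
  ε-move, top Z: go to s3, push Z → (s3, 001, Z)
  read 0, top Z: go to s1, push BZ → (s1, 01, BZ)
  ε-move, top B: go to s2, push ε → (s2, 01, Z)
  ε-move, top Z: go to s3, push Z → (s3, 01, Z)
  read 0, top Z: go to s1, push BZ → (s1, 1, BZ)
  ε-move, top B: go to s2, push ε → (s2, 1, Z)
  ε-move, top Z: go to s3, push Z → (s3, 1, Z)
No transition applies at (s3, 1, Z); input not fully consumed.

Reject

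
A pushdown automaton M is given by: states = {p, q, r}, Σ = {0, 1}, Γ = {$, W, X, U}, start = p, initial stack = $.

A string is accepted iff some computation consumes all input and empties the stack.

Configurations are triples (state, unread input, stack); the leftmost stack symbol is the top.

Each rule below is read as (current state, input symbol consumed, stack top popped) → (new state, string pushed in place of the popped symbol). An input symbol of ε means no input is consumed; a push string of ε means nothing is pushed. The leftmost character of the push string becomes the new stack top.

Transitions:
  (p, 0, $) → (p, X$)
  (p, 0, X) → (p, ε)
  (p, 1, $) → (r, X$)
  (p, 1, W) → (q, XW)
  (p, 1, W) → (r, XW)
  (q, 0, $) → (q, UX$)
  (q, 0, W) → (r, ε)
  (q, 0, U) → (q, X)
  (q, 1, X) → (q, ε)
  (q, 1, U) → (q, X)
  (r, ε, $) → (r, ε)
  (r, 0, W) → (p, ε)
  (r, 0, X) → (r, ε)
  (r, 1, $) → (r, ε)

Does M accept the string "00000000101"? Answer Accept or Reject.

One accepting computation: (p, 00000000101, $) ⊢ (p, 0000000101, X$) ⊢ (p, 000000101, $) ⊢ (p, 00000101, X$) ⊢ (p, 0000101, $) ⊢ (p, 000101, X$) ⊢ (p, 00101, $) ⊢ (p, 0101, X$) ⊢ (p, 101, $) ⊢ (r, 01, X$) ⊢ (r, 1, $) ⊢ (r, ε, ε)
All input consumed and the stack is empty.

Accept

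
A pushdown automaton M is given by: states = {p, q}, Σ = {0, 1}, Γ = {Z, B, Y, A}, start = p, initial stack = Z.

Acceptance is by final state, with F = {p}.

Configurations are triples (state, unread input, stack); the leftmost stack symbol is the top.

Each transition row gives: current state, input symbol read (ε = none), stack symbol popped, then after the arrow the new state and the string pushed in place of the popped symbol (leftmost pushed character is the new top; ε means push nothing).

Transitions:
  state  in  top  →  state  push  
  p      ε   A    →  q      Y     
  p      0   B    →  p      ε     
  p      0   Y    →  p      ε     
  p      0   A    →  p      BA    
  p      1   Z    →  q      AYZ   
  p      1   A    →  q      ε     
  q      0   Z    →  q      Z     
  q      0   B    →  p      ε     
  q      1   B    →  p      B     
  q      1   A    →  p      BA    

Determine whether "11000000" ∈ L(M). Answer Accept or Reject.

One accepting computation: (p, 11000000, Z) ⊢ (q, 1000000, AYZ) ⊢ (p, 000000, BAYZ) ⊢ (p, 00000, AYZ) ⊢ (p, 0000, BAYZ) ⊢ (p, 000, AYZ) ⊢ (p, 00, BAYZ) ⊢ (p, 0, AYZ) ⊢ (p, ε, BAYZ)
All input consumed and state p ∈ F.

Accept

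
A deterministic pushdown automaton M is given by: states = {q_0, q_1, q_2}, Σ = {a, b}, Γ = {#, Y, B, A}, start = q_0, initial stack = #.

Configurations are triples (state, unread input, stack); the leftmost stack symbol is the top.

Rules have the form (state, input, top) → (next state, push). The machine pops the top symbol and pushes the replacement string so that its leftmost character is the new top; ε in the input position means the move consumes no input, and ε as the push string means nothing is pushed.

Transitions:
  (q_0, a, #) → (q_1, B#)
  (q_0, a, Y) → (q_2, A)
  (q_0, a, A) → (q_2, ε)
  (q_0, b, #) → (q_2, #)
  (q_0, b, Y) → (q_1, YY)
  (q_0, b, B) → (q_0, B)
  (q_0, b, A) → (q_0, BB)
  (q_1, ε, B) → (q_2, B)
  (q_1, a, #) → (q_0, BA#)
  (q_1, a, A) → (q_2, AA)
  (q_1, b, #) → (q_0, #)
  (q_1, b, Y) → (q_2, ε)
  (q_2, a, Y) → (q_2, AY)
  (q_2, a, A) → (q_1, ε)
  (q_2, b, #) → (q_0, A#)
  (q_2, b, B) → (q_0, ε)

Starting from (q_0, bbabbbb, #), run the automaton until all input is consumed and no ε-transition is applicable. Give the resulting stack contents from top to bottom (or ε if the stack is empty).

(q_0, bbabbbb, #)
  read b, top #: go to q_2, push # → (q_2, babbbb, #)
  read b, top #: go to q_0, push A# → (q_0, abbbb, A#)
  read a, top A: go to q_2, push ε → (q_2, bbbb, #)
  read b, top #: go to q_0, push A# → (q_0, bbb, A#)
  read b, top A: go to q_0, push BB → (q_0, bb, BB#)
  read b, top B: go to q_0, push B → (q_0, b, BB#)
  read b, top B: go to q_0, push B → (q_0, ε, BB#)
All input consumed in state q_0 with stack BB#.

BB#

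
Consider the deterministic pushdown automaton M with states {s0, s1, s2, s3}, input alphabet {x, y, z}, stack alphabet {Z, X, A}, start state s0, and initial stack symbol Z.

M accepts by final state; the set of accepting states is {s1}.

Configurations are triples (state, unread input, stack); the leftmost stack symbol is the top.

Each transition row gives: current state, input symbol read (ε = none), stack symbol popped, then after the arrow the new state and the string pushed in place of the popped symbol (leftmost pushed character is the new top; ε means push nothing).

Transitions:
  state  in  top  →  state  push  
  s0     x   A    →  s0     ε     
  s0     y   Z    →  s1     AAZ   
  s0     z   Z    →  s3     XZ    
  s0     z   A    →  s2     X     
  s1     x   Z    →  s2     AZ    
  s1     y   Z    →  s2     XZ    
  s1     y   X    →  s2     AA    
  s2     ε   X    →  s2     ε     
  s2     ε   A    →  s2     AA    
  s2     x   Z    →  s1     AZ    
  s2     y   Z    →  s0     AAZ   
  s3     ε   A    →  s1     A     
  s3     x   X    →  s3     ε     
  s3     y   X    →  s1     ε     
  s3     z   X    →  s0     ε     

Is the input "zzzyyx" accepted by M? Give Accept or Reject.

(s0, zzzyyx, Z) ⊢ (s3, zzyyx, XZ) ⊢ (s0, zyyx, Z) ⊢ (s3, yyx, XZ) ⊢ (s1, yx, Z) ⊢ (s2, x, XZ) ⊢ (s2, x, Z) ⊢ (s1, ε, AZ)
All input consumed; state s1 ∈ F.

Accept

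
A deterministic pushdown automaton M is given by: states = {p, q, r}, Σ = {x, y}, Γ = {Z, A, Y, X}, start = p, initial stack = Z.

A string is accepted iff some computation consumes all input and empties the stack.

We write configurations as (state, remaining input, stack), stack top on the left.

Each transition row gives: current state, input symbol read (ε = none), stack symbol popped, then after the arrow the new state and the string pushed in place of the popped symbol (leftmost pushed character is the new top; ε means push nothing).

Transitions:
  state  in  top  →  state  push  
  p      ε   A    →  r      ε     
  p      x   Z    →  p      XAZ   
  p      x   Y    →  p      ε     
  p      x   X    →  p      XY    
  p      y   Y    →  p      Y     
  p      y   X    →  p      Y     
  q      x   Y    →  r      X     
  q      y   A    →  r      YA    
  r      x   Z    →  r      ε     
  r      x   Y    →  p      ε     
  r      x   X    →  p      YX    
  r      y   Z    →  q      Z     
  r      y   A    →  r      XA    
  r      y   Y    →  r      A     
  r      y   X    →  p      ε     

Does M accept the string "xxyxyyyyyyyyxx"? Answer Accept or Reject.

Accept

(p, xxyxyyyyyyyyxx, Z)
  read x, top Z: go to p, push XAZ → (p, xyxyyyyyyyyxx, XAZ)
  read x, top X: go to p, push XY → (p, yxyyyyyyyyxx, XYAZ)
  read y, top X: go to p, push Y → (p, xyyyyyyyyxx, YYAZ)
  read x, top Y: go to p, push ε → (p, yyyyyyyyxx, YAZ)
  read y, top Y: go to p, push Y → (p, yyyyyyyxx, YAZ)
  read y, top Y: go to p, push Y → (p, yyyyyyxx, YAZ)
  read y, top Y: go to p, push Y → (p, yyyyyxx, YAZ)
  read y, top Y: go to p, push Y → (p, yyyyxx, YAZ)
  read y, top Y: go to p, push Y → (p, yyyxx, YAZ)
  read y, top Y: go to p, push Y → (p, yyxx, YAZ)
  read y, top Y: go to p, push Y → (p, yxx, YAZ)
  read y, top Y: go to p, push Y → (p, xx, YAZ)
  read x, top Y: go to p, push ε → (p, x, AZ)
  ε-move, top A: go to r, push ε → (r, x, Z)
  read x, top Z: go to r, push ε → (r, ε, ε)
All input consumed and the stack is empty.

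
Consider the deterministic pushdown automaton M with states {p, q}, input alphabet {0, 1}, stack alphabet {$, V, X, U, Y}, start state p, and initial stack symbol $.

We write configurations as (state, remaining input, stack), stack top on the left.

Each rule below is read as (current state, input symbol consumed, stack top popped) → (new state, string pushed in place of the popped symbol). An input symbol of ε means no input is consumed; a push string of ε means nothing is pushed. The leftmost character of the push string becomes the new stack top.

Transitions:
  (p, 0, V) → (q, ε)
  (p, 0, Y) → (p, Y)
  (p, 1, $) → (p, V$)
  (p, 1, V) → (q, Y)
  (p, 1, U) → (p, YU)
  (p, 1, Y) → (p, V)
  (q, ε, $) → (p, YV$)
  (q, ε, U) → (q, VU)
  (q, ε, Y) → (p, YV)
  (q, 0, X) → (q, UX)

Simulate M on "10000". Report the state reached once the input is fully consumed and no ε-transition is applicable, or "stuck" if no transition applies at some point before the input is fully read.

p

(p, 10000, $)
  read 1, top $: go to p, push V$ → (p, 0000, V$)
  read 0, top V: go to q, push ε → (q, 000, $)
  ε-move, top $: go to p, push YV$ → (p, 000, YV$)
  read 0, top Y: go to p, push Y → (p, 00, YV$)
  read 0, top Y: go to p, push Y → (p, 0, YV$)
  read 0, top Y: go to p, push Y → (p, ε, YV$)
All input consumed; M is in state p.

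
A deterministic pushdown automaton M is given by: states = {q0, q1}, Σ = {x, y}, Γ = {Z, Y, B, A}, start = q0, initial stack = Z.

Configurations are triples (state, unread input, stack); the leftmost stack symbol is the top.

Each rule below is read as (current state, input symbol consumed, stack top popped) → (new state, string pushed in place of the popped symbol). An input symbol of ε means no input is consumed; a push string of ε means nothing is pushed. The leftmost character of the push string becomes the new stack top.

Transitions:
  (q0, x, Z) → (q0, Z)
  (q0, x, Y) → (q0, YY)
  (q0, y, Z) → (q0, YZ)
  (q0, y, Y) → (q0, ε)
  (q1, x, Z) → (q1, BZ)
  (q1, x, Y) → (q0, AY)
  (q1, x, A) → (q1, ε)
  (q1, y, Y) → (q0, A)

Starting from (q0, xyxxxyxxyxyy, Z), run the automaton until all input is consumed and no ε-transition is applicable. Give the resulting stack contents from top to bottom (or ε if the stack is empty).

YYYZ

(q0, xyxxxyxxyxyy, Z)
  read x, top Z: go to q0, push Z → (q0, yxxxyxxyxyy, Z)
  read y, top Z: go to q0, push YZ → (q0, xxxyxxyxyy, YZ)
  read x, top Y: go to q0, push YY → (q0, xxyxxyxyy, YYZ)
  read x, top Y: go to q0, push YY → (q0, xyxxyxyy, YYYZ)
  read x, top Y: go to q0, push YY → (q0, yxxyxyy, YYYYZ)
  read y, top Y: go to q0, push ε → (q0, xxyxyy, YYYZ)
  read x, top Y: go to q0, push YY → (q0, xyxyy, YYYYZ)
  read x, top Y: go to q0, push YY → (q0, yxyy, YYYYYZ)
  read y, top Y: go to q0, push ε → (q0, xyy, YYYYZ)
  read x, top Y: go to q0, push YY → (q0, yy, YYYYYZ)
  read y, top Y: go to q0, push ε → (q0, y, YYYYZ)
  read y, top Y: go to q0, push ε → (q0, ε, YYYZ)
All input consumed in state q0 with stack YYYZ.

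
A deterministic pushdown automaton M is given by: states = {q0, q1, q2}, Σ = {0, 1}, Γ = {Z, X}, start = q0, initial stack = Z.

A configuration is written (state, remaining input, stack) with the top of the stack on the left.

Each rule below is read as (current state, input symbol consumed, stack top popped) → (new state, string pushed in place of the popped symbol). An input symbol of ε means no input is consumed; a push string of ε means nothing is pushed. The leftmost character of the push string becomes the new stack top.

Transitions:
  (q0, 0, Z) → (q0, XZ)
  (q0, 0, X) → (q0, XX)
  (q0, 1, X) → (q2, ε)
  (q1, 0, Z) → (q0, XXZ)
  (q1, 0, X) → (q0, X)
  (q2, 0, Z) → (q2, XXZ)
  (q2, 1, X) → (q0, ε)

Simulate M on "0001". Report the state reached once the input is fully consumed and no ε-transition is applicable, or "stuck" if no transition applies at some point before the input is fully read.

q2

(q0, 0001, Z)
  read 0, top Z: go to q0, push XZ → (q0, 001, XZ)
  read 0, top X: go to q0, push XX → (q0, 01, XXZ)
  read 0, top X: go to q0, push XX → (q0, 1, XXXZ)
  read 1, top X: go to q2, push ε → (q2, ε, XXZ)
All input consumed; M is in state q2.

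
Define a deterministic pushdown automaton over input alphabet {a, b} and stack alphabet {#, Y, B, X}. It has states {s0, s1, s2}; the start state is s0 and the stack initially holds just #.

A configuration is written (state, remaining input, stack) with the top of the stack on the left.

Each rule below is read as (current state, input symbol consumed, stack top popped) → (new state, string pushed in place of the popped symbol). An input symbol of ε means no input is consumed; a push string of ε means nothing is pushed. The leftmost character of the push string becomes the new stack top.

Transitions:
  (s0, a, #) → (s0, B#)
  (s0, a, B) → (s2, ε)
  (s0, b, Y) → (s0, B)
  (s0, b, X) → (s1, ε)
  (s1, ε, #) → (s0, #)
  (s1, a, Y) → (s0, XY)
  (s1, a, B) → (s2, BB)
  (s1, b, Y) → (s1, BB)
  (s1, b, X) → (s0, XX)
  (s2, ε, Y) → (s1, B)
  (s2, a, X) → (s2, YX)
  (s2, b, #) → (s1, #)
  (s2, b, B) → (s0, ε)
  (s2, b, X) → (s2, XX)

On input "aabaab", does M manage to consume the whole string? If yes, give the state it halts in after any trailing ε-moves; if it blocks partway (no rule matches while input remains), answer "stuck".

s0

(s0, aabaab, #)
  read a, top #: go to s0, push B# → (s0, abaab, B#)
  read a, top B: go to s2, push ε → (s2, baab, #)
  read b, top #: go to s1, push # → (s1, aab, #)
  ε-move, top #: go to s0, push # → (s0, aab, #)
  read a, top #: go to s0, push B# → (s0, ab, B#)
  read a, top B: go to s2, push ε → (s2, b, #)
  read b, top #: go to s1, push # → (s1, ε, #)
  ε-move, top #: go to s0, push # → (s0, ε, #)
All input consumed; M is in state s0.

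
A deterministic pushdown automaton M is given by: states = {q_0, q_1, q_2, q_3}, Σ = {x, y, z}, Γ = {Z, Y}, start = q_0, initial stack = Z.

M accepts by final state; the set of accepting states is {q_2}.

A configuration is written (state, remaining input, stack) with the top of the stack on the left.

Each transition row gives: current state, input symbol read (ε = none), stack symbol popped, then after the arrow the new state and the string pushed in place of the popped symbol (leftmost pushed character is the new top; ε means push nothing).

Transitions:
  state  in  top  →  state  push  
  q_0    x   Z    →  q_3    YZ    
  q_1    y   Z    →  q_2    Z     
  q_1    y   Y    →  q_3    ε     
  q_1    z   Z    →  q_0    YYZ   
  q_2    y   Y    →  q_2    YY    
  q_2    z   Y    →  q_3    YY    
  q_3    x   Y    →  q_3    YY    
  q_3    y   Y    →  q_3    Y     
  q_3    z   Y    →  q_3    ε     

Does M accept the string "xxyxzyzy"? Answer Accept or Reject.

(q_0, xxyxzyzy, Z)
  read x, top Z: go to q_3, push YZ → (q_3, xyxzyzy, YZ)
  read x, top Y: go to q_3, push YY → (q_3, yxzyzy, YYZ)
  read y, top Y: go to q_3, push Y → (q_3, xzyzy, YYZ)
  read x, top Y: go to q_3, push YY → (q_3, zyzy, YYYZ)
  read z, top Y: go to q_3, push ε → (q_3, yzy, YYZ)
  read y, top Y: go to q_3, push Y → (q_3, zy, YYZ)
  read z, top Y: go to q_3, push ε → (q_3, y, YZ)
  read y, top Y: go to q_3, push Y → (q_3, ε, YZ)
All input consumed; state q_3 ∉ F and no further ε-move applies.

Reject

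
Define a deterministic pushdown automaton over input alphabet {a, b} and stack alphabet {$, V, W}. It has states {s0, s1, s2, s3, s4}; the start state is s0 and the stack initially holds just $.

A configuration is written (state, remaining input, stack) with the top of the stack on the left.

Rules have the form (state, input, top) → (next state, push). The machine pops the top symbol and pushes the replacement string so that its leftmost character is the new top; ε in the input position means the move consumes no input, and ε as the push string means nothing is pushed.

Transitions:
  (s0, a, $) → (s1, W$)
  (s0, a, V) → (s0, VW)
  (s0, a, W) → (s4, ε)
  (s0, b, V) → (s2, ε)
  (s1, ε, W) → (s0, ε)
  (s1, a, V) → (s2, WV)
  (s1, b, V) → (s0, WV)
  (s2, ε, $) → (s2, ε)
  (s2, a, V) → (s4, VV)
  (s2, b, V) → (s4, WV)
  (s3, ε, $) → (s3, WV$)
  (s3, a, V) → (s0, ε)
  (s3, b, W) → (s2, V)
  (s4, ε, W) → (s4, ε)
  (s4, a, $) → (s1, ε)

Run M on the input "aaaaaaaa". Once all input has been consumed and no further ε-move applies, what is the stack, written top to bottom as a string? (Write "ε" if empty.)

(s0, aaaaaaaa, $)
  read a, top $: go to s1, push W$ → (s1, aaaaaaa, W$)
  ε-move, top W: go to s0, push ε → (s0, aaaaaaa, $)
  read a, top $: go to s1, push W$ → (s1, aaaaaa, W$)
  ε-move, top W: go to s0, push ε → (s0, aaaaaa, $)
  read a, top $: go to s1, push W$ → (s1, aaaaa, W$)
  ε-move, top W: go to s0, push ε → (s0, aaaaa, $)
  read a, top $: go to s1, push W$ → (s1, aaaa, W$)
  ε-move, top W: go to s0, push ε → (s0, aaaa, $)
  read a, top $: go to s1, push W$ → (s1, aaa, W$)
  ε-move, top W: go to s0, push ε → (s0, aaa, $)
  read a, top $: go to s1, push W$ → (s1, aa, W$)
  ε-move, top W: go to s0, push ε → (s0, aa, $)
  read a, top $: go to s1, push W$ → (s1, a, W$)
  ε-move, top W: go to s0, push ε → (s0, a, $)
  read a, top $: go to s1, push W$ → (s1, ε, W$)
  ε-move, top W: go to s0, push ε → (s0, ε, $)
All input consumed in state s0 with stack $.

$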